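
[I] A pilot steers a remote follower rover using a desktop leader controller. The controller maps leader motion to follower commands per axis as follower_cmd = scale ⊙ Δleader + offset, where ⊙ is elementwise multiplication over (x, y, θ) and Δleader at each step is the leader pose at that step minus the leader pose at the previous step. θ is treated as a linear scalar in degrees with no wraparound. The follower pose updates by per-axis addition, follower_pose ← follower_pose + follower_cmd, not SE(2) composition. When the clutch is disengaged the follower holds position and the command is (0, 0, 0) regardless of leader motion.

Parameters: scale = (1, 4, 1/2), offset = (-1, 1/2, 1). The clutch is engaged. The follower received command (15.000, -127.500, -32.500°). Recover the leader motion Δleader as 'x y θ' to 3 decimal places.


axis x: (15.000 − -1) / (1) = 16.000
axis y: (-127.500 − 1/2) / (4) = -32.000
axis θ: (-32.500 − 1) / (1/2) = -67.000

16.000 -32.000 -67.000


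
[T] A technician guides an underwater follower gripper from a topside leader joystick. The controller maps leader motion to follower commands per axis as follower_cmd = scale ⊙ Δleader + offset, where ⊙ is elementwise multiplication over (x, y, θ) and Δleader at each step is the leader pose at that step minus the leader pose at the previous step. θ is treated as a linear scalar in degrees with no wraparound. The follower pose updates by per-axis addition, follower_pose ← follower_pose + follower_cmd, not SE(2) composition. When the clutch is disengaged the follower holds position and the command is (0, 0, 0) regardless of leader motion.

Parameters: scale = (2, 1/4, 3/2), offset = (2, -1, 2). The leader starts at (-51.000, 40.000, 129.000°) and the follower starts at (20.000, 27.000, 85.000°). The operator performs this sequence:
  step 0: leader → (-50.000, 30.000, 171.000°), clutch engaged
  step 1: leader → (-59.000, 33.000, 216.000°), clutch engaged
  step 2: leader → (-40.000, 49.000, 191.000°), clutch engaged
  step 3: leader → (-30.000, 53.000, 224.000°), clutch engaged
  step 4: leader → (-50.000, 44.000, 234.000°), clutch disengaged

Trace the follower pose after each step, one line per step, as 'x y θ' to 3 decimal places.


step 0: Δleader=(1.000, -10.000, 42.000°), engaged; cmd=(4.000, -3.500, 65.000°) → follower=(24.000, 23.500, 150.000°)
step 1: Δleader=(-9.000, 3.000, 45.000°), engaged; cmd=(-16.000, -0.250, 69.500°) → follower=(8.000, 23.250, 219.500°)
step 2: Δleader=(19.000, 16.000, -25.000°), engaged; cmd=(40.000, 3.000, -35.500°) → follower=(48.000, 26.250, 184.000°)
step 3: Δleader=(10.000, 4.000, 33.000°), engaged; cmd=(22.000, 0.000, 51.500°) → follower=(70.000, 26.250, 235.500°)
step 4: Δleader=(-20.000, -9.000, 10.000°), disengaged; cmd=(0,0,0) → follower holds at (70.000, 26.250, 235.500°)

24.000 23.500 150.000
8.000 23.250 219.500
48.000 26.250 184.000
70.000 26.250 235.500
70.000 26.250 235.500


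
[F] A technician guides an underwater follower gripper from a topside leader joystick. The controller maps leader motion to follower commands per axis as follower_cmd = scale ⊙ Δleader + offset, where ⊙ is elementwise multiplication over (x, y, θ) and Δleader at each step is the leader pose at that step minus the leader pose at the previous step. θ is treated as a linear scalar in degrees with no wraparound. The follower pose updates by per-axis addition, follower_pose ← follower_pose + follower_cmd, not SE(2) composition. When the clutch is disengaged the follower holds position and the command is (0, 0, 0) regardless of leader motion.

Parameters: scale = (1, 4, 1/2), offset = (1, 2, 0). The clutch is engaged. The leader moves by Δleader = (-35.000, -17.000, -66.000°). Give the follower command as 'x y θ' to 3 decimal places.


axis x: 1·-35.000 + 1 = -34.000
axis y: 4·-17.000 + 2 = -66.000
axis θ: 1/2·-66.000 + 0 = -33.000

-34.000 -66.000 -33.000


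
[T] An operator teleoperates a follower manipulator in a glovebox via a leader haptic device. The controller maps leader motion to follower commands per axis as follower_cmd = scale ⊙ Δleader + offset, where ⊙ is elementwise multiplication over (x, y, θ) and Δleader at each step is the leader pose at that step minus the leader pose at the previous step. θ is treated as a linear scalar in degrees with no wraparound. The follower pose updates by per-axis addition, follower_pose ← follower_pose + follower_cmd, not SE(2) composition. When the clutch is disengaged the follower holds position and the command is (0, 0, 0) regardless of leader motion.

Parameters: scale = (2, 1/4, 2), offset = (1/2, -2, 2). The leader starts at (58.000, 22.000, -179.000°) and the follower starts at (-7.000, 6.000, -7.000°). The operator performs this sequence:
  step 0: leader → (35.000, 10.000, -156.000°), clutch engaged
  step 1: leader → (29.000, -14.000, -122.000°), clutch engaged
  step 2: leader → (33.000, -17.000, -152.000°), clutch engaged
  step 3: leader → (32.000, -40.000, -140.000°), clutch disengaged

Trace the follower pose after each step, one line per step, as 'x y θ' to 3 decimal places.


-52.500 1.000 41.000
-64.000 -7.000 111.000
-55.500 -9.750 53.000
-55.500 -9.750 53.000

step 0: Δleader=(-23.000, -12.000, 23.000°), engaged; cmd=(-45.500, -5.000, 48.000°) → follower=(-52.500, 1.000, 41.000°)
step 1: Δleader=(-6.000, -24.000, 34.000°), engaged; cmd=(-11.500, -8.000, 70.000°) → follower=(-64.000, -7.000, 111.000°)
step 2: Δleader=(4.000, -3.000, -30.000°), engaged; cmd=(8.500, -2.750, -58.000°) → follower=(-55.500, -9.750, 53.000°)
step 3: Δleader=(-1.000, -23.000, 12.000°), disengaged; cmd=(0,0,0) → follower holds at (-55.500, -9.750, 53.000°)


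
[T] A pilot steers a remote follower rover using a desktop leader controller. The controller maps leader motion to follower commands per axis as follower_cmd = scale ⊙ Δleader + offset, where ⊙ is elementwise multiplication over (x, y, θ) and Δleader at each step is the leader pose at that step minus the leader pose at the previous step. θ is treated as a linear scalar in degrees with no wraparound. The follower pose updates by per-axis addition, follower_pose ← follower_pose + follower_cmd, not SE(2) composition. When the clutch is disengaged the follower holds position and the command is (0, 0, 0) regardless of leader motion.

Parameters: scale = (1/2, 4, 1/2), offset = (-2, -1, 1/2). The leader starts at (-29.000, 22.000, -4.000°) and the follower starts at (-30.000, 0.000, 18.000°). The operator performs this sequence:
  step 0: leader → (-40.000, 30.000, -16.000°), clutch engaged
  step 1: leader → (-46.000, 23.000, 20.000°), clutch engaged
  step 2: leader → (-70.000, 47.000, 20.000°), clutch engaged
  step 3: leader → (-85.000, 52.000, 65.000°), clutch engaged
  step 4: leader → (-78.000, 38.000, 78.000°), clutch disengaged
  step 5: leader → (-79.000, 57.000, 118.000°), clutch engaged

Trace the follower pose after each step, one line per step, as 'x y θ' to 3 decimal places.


step 0: Δleader=(-11.000, 8.000, -12.000°), engaged; cmd=(-7.500, 31.000, -5.500°) → follower=(-37.500, 31.000, 12.500°)
step 1: Δleader=(-6.000, -7.000, 36.000°), engaged; cmd=(-5.000, -29.000, 18.500°) → follower=(-42.500, 2.000, 31.000°)
step 2: Δleader=(-24.000, 24.000, 0.000°), engaged; cmd=(-14.000, 95.000, 0.500°) → follower=(-56.500, 97.000, 31.500°)
step 3: Δleader=(-15.000, 5.000, 45.000°), engaged; cmd=(-9.500, 19.000, 23.000°) → follower=(-66.000, 116.000, 54.500°)
step 4: Δleader=(7.000, -14.000, 13.000°), disengaged; cmd=(0,0,0) → follower holds at (-66.000, 116.000, 54.500°)
step 5: Δleader=(-1.000, 19.000, 40.000°), engaged; cmd=(-2.500, 75.000, 20.500°) → follower=(-68.500, 191.000, 75.000°)

-37.500 31.000 12.500
-42.500 2.000 31.000
-56.500 97.000 31.500
-66.000 116.000 54.500
-66.000 116.000 54.500
-68.500 191.000 75.000


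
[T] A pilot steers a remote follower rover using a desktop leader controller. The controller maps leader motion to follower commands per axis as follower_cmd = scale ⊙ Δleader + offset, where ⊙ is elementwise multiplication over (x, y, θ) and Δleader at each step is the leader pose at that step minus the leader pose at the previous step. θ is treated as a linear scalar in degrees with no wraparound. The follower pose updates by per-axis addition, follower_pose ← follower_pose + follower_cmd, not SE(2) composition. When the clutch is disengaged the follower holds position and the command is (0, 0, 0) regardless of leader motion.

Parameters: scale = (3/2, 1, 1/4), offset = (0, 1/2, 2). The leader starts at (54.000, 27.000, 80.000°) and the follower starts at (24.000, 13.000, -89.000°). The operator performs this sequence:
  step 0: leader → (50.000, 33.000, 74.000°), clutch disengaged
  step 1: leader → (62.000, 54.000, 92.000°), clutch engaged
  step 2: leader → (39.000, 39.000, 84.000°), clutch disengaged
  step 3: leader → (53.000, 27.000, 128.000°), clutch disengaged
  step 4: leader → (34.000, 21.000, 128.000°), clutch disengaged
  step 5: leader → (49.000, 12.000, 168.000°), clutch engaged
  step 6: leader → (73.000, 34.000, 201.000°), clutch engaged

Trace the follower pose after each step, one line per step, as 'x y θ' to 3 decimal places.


step 0: Δleader=(-4.000, 6.000, -6.000°), disengaged; cmd=(0,0,0) → follower holds at (24.000, 13.000, -89.000°)
step 1: Δleader=(12.000, 21.000, 18.000°), engaged; cmd=(18.000, 21.500, 6.500°) → follower=(42.000, 34.500, -82.500°)
step 2: Δleader=(-23.000, -15.000, -8.000°), disengaged; cmd=(0,0,0) → follower holds at (42.000, 34.500, -82.500°)
step 3: Δleader=(14.000, -12.000, 44.000°), disengaged; cmd=(0,0,0) → follower holds at (42.000, 34.500, -82.500°)
step 4: Δleader=(-19.000, -6.000, 0.000°), disengaged; cmd=(0,0,0) → follower holds at (42.000, 34.500, -82.500°)
step 5: Δleader=(15.000, -9.000, 40.000°), engaged; cmd=(22.500, -8.500, 12.000°) → follower=(64.500, 26.000, -70.500°)
step 6: Δleader=(24.000, 22.000, 33.000°), engaged; cmd=(36.000, 22.500, 10.250°) → follower=(100.500, 48.500, -60.250°)

24.000 13.000 -89.000
42.000 34.500 -82.500
42.000 34.500 -82.500
42.000 34.500 -82.500
42.000 34.500 -82.500
64.500 26.000 -70.500
100.500 48.500 -60.250


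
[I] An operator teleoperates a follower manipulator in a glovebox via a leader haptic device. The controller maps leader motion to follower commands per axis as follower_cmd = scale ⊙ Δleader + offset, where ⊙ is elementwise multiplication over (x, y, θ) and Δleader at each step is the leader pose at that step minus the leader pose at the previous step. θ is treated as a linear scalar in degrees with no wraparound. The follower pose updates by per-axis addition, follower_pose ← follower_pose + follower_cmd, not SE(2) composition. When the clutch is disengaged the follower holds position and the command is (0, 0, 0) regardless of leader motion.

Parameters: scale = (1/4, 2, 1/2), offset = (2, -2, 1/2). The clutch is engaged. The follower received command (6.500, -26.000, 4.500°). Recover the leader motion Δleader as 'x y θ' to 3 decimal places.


axis x: (6.500 − 2) / (1/4) = 18.000
axis y: (-26.000 − -2) / (2) = -12.000
axis θ: (4.500 − 1/2) / (1/2) = 8.000

18.000 -12.000 8.000


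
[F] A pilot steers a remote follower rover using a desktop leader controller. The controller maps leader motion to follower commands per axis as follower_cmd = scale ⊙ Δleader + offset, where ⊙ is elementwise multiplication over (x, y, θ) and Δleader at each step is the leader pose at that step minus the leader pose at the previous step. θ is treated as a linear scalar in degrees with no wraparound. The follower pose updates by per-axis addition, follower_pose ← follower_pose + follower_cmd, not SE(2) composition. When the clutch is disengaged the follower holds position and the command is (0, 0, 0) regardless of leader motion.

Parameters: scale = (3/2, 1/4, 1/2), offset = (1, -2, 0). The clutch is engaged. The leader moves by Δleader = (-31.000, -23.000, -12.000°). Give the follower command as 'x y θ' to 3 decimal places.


-45.500 -7.750 -6.000

axis x: 3/2·-31.000 + 1 = -45.500
axis y: 1/4·-23.000 + -2 = -7.750
axis θ: 1/2·-12.000 + 0 = -6.000


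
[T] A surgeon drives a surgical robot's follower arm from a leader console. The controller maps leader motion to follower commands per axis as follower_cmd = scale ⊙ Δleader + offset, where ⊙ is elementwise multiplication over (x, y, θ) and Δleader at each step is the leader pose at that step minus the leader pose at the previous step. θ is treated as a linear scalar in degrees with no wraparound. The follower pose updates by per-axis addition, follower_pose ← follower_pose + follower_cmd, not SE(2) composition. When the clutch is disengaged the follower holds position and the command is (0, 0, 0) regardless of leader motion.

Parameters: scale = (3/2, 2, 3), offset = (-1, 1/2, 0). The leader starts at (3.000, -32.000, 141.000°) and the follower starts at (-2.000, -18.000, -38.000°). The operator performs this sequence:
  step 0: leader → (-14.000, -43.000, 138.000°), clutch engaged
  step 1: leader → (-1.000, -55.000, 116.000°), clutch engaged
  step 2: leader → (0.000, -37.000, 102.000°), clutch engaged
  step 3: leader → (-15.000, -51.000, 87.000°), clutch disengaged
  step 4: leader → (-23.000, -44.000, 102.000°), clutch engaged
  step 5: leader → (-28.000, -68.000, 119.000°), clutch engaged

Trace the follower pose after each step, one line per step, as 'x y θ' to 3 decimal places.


-28.500 -39.500 -47.000
-10.000 -63.000 -113.000
-9.500 -26.500 -155.000
-9.500 -26.500 -155.000
-22.500 -12.000 -110.000
-31.000 -59.500 -59.000

step 0: Δleader=(-17.000, -11.000, -3.000°), engaged; cmd=(-26.500, -21.500, -9.000°) → follower=(-28.500, -39.500, -47.000°)
step 1: Δleader=(13.000, -12.000, -22.000°), engaged; cmd=(18.500, -23.500, -66.000°) → follower=(-10.000, -63.000, -113.000°)
step 2: Δleader=(1.000, 18.000, -14.000°), engaged; cmd=(0.500, 36.500, -42.000°) → follower=(-9.500, -26.500, -155.000°)
step 3: Δleader=(-15.000, -14.000, -15.000°), disengaged; cmd=(0,0,0) → follower holds at (-9.500, -26.500, -155.000°)
step 4: Δleader=(-8.000, 7.000, 15.000°), engaged; cmd=(-13.000, 14.500, 45.000°) → follower=(-22.500, -12.000, -110.000°)
step 5: Δleader=(-5.000, -24.000, 17.000°), engaged; cmd=(-8.500, -47.500, 51.000°) → follower=(-31.000, -59.500, -59.000°)


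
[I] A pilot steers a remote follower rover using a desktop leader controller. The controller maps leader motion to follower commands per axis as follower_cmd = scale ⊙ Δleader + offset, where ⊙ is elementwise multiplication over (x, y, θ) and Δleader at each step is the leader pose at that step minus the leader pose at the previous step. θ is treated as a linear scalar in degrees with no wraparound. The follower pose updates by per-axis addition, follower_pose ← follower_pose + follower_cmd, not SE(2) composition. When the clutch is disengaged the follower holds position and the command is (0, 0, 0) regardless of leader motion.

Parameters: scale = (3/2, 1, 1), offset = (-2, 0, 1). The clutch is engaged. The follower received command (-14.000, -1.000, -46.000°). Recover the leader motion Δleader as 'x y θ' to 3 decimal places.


-8.000 -1.000 -47.000

axis x: (-14.000 − -2) / (3/2) = -8.000
axis y: (-1.000 − 0) / (1) = -1.000
axis θ: (-46.000 − 1) / (1) = -47.000


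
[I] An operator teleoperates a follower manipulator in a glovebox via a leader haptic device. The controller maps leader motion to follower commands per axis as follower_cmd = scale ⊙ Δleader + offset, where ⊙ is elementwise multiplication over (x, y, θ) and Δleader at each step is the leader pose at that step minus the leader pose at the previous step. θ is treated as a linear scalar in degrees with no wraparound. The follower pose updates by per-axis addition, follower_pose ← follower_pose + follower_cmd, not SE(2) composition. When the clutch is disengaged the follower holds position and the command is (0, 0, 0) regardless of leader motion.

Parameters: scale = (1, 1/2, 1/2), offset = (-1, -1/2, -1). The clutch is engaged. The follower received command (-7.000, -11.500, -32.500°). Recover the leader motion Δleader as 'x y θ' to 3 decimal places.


-6.000 -22.000 -63.000

axis x: (-7.000 − -1) / (1) = -6.000
axis y: (-11.500 − -1/2) / (1/2) = -22.000
axis θ: (-32.500 − -1) / (1/2) = -63.000


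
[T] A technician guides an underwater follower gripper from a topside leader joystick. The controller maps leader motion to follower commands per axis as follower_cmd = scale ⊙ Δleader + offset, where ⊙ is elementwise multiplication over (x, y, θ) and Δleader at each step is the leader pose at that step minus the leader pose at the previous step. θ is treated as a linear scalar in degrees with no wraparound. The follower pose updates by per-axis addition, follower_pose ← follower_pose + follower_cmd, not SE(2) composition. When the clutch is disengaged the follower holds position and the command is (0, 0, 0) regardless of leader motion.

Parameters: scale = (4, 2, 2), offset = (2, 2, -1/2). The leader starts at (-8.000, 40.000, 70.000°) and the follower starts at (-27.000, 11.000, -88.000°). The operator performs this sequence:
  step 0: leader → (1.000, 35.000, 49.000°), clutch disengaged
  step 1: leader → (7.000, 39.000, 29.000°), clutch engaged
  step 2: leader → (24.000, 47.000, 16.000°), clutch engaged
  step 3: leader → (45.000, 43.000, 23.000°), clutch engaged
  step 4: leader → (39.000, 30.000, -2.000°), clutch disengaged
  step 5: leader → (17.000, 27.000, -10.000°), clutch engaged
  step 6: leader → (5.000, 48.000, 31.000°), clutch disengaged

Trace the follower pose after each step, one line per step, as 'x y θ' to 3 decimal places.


-27.000 11.000 -88.000
-1.000 21.000 -128.500
69.000 39.000 -155.000
155.000 33.000 -141.500
155.000 33.000 -141.500
69.000 29.000 -158.000
69.000 29.000 -158.000

step 0: Δleader=(9.000, -5.000, -21.000°), disengaged; cmd=(0,0,0) → follower holds at (-27.000, 11.000, -88.000°)
step 1: Δleader=(6.000, 4.000, -20.000°), engaged; cmd=(26.000, 10.000, -40.500°) → follower=(-1.000, 21.000, -128.500°)
step 2: Δleader=(17.000, 8.000, -13.000°), engaged; cmd=(70.000, 18.000, -26.500°) → follower=(69.000, 39.000, -155.000°)
step 3: Δleader=(21.000, -4.000, 7.000°), engaged; cmd=(86.000, -6.000, 13.500°) → follower=(155.000, 33.000, -141.500°)
step 4: Δleader=(-6.000, -13.000, -25.000°), disengaged; cmd=(0,0,0) → follower holds at (155.000, 33.000, -141.500°)
step 5: Δleader=(-22.000, -3.000, -8.000°), engaged; cmd=(-86.000, -4.000, -16.500°) → follower=(69.000, 29.000, -158.000°)
step 6: Δleader=(-12.000, 21.000, 41.000°), disengaged; cmd=(0,0,0) → follower holds at (69.000, 29.000, -158.000°)


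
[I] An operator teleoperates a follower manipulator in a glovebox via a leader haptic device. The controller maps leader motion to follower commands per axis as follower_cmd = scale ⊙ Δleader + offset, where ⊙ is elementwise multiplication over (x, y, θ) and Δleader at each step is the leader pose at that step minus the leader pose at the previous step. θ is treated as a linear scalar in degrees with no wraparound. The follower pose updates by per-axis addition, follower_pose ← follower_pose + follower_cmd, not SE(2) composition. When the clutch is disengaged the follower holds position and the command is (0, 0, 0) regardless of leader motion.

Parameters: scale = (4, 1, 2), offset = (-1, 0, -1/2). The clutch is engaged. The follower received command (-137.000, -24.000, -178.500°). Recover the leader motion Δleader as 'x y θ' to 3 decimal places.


-34.000 -24.000 -89.000

axis x: (-137.000 − -1) / (4) = -34.000
axis y: (-24.000 − 0) / (1) = -24.000
axis θ: (-178.500 − -1/2) / (2) = -89.000


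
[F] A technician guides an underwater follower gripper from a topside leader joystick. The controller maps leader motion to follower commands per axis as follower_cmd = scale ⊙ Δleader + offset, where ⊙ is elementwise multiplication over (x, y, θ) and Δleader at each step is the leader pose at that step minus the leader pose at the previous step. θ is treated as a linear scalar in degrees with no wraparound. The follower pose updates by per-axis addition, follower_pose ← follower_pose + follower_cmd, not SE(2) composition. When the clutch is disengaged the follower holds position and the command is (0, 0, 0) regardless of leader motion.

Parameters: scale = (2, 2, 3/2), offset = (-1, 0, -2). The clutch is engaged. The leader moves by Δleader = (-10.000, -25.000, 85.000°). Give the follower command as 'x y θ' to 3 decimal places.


-21.000 -50.000 125.500

axis x: 2·-10.000 + -1 = -21.000
axis y: 2·-25.000 + 0 = -50.000
axis θ: 3/2·85.000 + -2 = 125.500


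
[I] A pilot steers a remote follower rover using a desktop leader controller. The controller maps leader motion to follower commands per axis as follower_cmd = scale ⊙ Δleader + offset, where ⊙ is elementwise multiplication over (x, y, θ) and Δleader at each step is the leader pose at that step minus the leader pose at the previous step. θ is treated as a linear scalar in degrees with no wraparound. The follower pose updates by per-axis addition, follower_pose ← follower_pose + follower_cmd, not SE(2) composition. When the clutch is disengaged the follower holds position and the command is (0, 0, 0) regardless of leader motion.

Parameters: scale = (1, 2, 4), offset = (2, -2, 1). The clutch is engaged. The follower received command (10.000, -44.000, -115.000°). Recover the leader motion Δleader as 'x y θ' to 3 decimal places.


axis x: (10.000 − 2) / (1) = 8.000
axis y: (-44.000 − -2) / (2) = -21.000
axis θ: (-115.000 − 1) / (4) = -29.000

8.000 -21.000 -29.000


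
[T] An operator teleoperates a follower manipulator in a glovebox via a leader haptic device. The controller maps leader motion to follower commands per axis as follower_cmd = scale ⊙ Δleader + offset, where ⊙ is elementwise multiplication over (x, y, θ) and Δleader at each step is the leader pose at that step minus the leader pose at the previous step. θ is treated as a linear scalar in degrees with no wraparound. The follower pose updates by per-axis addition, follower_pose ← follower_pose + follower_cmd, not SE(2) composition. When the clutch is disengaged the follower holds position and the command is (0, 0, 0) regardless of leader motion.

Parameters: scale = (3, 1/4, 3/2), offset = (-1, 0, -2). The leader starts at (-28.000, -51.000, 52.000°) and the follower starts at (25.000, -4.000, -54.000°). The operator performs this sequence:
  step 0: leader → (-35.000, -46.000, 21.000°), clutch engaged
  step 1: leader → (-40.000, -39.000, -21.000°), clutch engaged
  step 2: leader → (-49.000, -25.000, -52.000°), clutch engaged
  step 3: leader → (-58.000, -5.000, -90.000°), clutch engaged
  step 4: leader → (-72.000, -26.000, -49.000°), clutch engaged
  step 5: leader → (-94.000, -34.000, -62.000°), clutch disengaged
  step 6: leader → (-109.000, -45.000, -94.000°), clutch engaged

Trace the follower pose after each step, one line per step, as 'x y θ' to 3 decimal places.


step 0: Δleader=(-7.000, 5.000, -31.000°), engaged; cmd=(-22.000, 1.250, -48.500°) → follower=(3.000, -2.750, -102.500°)
step 1: Δleader=(-5.000, 7.000, -42.000°), engaged; cmd=(-16.000, 1.750, -65.000°) → follower=(-13.000, -1.000, -167.500°)
step 2: Δleader=(-9.000, 14.000, -31.000°), engaged; cmd=(-28.000, 3.500, -48.500°) → follower=(-41.000, 2.500, -216.000°)
step 3: Δleader=(-9.000, 20.000, -38.000°), engaged; cmd=(-28.000, 5.000, -59.000°) → follower=(-69.000, 7.500, -275.000°)
step 4: Δleader=(-14.000, -21.000, 41.000°), engaged; cmd=(-43.000, -5.250, 59.500°) → follower=(-112.000, 2.250, -215.500°)
step 5: Δleader=(-22.000, -8.000, -13.000°), disengaged; cmd=(0,0,0) → follower holds at (-112.000, 2.250, -215.500°)
step 6: Δleader=(-15.000, -11.000, -32.000°), engaged; cmd=(-46.000, -2.750, -50.000°) → follower=(-158.000, -0.500, -265.500°)

3.000 -2.750 -102.500
-13.000 -1.000 -167.500
-41.000 2.500 -216.000
-69.000 7.500 -275.000
-112.000 2.250 -215.500
-112.000 2.250 -215.500
-158.000 -0.500 -265.500


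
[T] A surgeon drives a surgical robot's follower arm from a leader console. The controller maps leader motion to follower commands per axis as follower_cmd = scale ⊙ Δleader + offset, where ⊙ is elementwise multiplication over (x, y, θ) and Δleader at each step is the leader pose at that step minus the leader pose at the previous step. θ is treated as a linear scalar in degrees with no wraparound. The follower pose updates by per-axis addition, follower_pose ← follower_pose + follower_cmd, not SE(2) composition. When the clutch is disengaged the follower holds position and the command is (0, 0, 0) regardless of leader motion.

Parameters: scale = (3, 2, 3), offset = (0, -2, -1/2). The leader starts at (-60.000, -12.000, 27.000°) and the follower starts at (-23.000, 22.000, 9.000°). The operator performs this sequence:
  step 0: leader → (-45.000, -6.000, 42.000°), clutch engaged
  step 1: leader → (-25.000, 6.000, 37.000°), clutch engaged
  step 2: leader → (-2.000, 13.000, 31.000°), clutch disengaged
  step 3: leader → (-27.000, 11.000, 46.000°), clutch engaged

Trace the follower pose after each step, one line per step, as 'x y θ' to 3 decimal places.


step 0: Δleader=(15.000, 6.000, 15.000°), engaged; cmd=(45.000, 10.000, 44.500°) → follower=(22.000, 32.000, 53.500°)
step 1: Δleader=(20.000, 12.000, -5.000°), engaged; cmd=(60.000, 22.000, -15.500°) → follower=(82.000, 54.000, 38.000°)
step 2: Δleader=(23.000, 7.000, -6.000°), disengaged; cmd=(0,0,0) → follower holds at (82.000, 54.000, 38.000°)
step 3: Δleader=(-25.000, -2.000, 15.000°), engaged; cmd=(-75.000, -6.000, 44.500°) → follower=(7.000, 48.000, 82.500°)

22.000 32.000 53.500
82.000 54.000 38.000
82.000 54.000 38.000
7.000 48.000 82.500


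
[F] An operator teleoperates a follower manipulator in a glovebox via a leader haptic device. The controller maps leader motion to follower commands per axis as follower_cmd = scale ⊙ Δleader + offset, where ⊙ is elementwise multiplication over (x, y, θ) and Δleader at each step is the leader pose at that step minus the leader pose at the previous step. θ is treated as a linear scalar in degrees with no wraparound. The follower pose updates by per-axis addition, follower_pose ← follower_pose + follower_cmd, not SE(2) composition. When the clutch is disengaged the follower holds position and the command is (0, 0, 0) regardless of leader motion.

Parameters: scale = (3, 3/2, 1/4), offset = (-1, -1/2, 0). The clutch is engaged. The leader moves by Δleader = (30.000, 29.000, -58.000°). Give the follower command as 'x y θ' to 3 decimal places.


89.000 43.000 -14.500

axis x: 3·30.000 + -1 = 89.000
axis y: 3/2·29.000 + -1/2 = 43.000
axis θ: 1/4·-58.000 + 0 = -14.500


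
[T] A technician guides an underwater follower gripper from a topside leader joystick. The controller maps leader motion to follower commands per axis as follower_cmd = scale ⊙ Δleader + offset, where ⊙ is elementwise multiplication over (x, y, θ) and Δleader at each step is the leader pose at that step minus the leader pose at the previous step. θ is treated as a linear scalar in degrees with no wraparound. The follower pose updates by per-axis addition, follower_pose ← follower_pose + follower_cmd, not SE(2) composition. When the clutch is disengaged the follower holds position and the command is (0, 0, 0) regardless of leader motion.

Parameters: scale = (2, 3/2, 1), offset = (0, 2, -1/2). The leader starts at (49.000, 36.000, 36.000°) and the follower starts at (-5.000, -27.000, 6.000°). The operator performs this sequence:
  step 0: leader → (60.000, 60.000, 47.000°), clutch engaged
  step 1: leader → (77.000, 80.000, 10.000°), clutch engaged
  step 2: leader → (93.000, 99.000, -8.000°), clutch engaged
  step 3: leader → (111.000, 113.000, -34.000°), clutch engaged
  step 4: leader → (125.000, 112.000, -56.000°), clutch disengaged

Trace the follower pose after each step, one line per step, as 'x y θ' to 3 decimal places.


step 0: Δleader=(11.000, 24.000, 11.000°), engaged; cmd=(22.000, 38.000, 10.500°) → follower=(17.000, 11.000, 16.500°)
step 1: Δleader=(17.000, 20.000, -37.000°), engaged; cmd=(34.000, 32.000, -37.500°) → follower=(51.000, 43.000, -21.000°)
step 2: Δleader=(16.000, 19.000, -18.000°), engaged; cmd=(32.000, 30.500, -18.500°) → follower=(83.000, 73.500, -39.500°)
step 3: Δleader=(18.000, 14.000, -26.000°), engaged; cmd=(36.000, 23.000, -26.500°) → follower=(119.000, 96.500, -66.000°)
step 4: Δleader=(14.000, -1.000, -22.000°), disengaged; cmd=(0,0,0) → follower holds at (119.000, 96.500, -66.000°)

17.000 11.000 16.500
51.000 43.000 -21.000
83.000 73.500 -39.500
119.000 96.500 -66.000
119.000 96.500 -66.000


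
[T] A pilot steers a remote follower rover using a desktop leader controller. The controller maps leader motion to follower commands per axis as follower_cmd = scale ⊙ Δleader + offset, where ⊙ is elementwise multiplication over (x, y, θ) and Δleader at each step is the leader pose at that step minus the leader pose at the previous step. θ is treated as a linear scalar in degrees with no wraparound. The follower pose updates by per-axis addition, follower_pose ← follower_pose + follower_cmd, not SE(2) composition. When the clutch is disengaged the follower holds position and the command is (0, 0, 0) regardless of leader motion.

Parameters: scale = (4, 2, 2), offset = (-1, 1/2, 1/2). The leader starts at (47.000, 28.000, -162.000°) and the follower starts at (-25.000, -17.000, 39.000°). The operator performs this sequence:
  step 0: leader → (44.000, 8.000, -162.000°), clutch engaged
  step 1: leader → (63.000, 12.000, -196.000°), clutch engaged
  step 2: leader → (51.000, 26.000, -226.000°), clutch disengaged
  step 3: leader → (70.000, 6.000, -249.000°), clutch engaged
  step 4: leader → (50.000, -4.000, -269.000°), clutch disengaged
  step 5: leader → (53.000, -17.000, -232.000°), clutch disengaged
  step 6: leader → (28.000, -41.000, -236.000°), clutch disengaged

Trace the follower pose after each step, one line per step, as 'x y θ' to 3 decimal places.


step 0: Δleader=(-3.000, -20.000, 0.000°), engaged; cmd=(-13.000, -39.500, 0.500°) → follower=(-38.000, -56.500, 39.500°)
step 1: Δleader=(19.000, 4.000, -34.000°), engaged; cmd=(75.000, 8.500, -67.500°) → follower=(37.000, -48.000, -28.000°)
step 2: Δleader=(-12.000, 14.000, -30.000°), disengaged; cmd=(0,0,0) → follower holds at (37.000, -48.000, -28.000°)
step 3: Δleader=(19.000, -20.000, -23.000°), engaged; cmd=(75.000, -39.500, -45.500°) → follower=(112.000, -87.500, -73.500°)
step 4: Δleader=(-20.000, -10.000, -20.000°), disengaged; cmd=(0,0,0) → follower holds at (112.000, -87.500, -73.500°)
step 5: Δleader=(3.000, -13.000, 37.000°), disengaged; cmd=(0,0,0) → follower holds at (112.000, -87.500, -73.500°)
step 6: Δleader=(-25.000, -24.000, -4.000°), disengaged; cmd=(0,0,0) → follower holds at (112.000, -87.500, -73.500°)

-38.000 -56.500 39.500
37.000 -48.000 -28.000
37.000 -48.000 -28.000
112.000 -87.500 -73.500
112.000 -87.500 -73.500
112.000 -87.500 -73.500
112.000 -87.500 -73.500


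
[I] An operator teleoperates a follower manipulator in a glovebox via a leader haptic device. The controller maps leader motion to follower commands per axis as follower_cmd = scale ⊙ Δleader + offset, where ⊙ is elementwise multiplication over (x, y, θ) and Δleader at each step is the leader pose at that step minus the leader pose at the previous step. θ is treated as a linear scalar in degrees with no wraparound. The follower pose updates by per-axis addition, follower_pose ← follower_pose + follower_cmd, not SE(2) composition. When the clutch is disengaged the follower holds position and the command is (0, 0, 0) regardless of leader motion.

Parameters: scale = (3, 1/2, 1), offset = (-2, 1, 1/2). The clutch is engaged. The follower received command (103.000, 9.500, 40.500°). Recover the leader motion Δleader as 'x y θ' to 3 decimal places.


35.000 17.000 40.000

axis x: (103.000 − -2) / (3) = 35.000
axis y: (9.500 − 1) / (1/2) = 17.000
axis θ: (40.500 − 1/2) / (1) = 40.000


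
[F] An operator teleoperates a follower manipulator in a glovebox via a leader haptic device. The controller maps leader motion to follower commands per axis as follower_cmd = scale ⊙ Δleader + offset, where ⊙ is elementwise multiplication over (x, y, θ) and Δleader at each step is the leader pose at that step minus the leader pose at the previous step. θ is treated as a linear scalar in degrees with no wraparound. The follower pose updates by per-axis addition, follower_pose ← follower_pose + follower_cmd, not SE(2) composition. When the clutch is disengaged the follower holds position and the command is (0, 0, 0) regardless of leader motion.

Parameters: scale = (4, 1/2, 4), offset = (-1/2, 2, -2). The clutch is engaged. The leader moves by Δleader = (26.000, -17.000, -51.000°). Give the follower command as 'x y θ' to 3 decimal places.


axis x: 4·26.000 + -1/2 = 103.500
axis y: 1/2·-17.000 + 2 = -6.500
axis θ: 4·-51.000 + -2 = -206.000

103.500 -6.500 -206.000


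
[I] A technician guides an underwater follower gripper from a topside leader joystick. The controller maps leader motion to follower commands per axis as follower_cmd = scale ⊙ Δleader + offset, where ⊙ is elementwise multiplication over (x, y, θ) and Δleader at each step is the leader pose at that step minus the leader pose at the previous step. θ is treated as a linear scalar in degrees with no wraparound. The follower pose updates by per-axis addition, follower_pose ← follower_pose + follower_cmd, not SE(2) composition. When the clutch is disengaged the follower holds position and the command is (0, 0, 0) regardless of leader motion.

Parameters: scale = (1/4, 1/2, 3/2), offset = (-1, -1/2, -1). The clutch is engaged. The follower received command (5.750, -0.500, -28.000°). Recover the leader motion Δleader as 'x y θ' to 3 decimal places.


axis x: (5.750 − -1) / (1/4) = 27.000
axis y: (-0.500 − -1/2) / (1/2) = 0.000
axis θ: (-28.000 − -1) / (3/2) = -18.000

27.000 0.000 -18.000


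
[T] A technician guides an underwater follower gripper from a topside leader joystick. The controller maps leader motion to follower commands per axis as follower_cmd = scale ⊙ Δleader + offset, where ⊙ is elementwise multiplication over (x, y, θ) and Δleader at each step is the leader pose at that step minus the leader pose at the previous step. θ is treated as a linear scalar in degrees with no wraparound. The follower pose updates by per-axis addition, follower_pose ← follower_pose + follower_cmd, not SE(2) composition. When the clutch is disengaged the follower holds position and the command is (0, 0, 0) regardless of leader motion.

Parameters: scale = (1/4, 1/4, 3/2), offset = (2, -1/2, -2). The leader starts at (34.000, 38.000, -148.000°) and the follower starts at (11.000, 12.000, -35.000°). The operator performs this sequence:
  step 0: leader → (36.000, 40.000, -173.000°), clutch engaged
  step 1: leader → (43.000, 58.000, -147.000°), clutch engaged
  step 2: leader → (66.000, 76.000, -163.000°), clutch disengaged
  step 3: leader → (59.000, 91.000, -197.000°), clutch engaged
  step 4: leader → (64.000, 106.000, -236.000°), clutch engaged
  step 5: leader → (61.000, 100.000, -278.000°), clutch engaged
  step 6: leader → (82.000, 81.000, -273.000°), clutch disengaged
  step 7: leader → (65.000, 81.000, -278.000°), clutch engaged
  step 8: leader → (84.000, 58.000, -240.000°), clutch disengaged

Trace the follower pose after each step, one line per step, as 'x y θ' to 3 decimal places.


step 0: Δleader=(2.000, 2.000, -25.000°), engaged; cmd=(2.500, 0.000, -39.500°) → follower=(13.500, 12.000, -74.500°)
step 1: Δleader=(7.000, 18.000, 26.000°), engaged; cmd=(3.750, 4.000, 37.000°) → follower=(17.250, 16.000, -37.500°)
step 2: Δleader=(23.000, 18.000, -16.000°), disengaged; cmd=(0,0,0) → follower holds at (17.250, 16.000, -37.500°)
step 3: Δleader=(-7.000, 15.000, -34.000°), engaged; cmd=(0.250, 3.250, -53.000°) → follower=(17.500, 19.250, -90.500°)
step 4: Δleader=(5.000, 15.000, -39.000°), engaged; cmd=(3.250, 3.250, -60.500°) → follower=(20.750, 22.500, -151.000°)
step 5: Δleader=(-3.000, -6.000, -42.000°), engaged; cmd=(1.250, -2.000, -65.000°) → follower=(22.000, 20.500, -216.000°)
step 6: Δleader=(21.000, -19.000, 5.000°), disengaged; cmd=(0,0,0) → follower holds at (22.000, 20.500, -216.000°)
step 7: Δleader=(-17.000, 0.000, -5.000°), engaged; cmd=(-2.250, -0.500, -9.500°) → follower=(19.750, 20.000, -225.500°)
step 8: Δleader=(19.000, -23.000, 38.000°), disengaged; cmd=(0,0,0) → follower holds at (19.750, 20.000, -225.500°)

13.500 12.000 -74.500
17.250 16.000 -37.500
17.250 16.000 -37.500
17.500 19.250 -90.500
20.750 22.500 -151.000
22.000 20.500 -216.000
22.000 20.500 -216.000
19.750 20.000 -225.500
19.750 20.000 -225.500


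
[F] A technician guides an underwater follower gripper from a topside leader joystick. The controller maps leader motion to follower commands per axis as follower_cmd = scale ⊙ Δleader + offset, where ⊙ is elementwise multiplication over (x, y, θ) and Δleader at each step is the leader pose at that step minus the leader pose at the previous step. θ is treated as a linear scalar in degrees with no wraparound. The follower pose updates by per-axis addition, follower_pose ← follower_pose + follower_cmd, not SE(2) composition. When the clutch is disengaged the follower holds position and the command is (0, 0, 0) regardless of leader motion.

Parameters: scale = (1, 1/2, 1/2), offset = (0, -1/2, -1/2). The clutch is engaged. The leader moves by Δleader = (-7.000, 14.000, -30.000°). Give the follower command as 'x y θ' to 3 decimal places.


axis x: 1·-7.000 + 0 = -7.000
axis y: 1/2·14.000 + -1/2 = 6.500
axis θ: 1/2·-30.000 + -1/2 = -15.500

-7.000 6.500 -15.500


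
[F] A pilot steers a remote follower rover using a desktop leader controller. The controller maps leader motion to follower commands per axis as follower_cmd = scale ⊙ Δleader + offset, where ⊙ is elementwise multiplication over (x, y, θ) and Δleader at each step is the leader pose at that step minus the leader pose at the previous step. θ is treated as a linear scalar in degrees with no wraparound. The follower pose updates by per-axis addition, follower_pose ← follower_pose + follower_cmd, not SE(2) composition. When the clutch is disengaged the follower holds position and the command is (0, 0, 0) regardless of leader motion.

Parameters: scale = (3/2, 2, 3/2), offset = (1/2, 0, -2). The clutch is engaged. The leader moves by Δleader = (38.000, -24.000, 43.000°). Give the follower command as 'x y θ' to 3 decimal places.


axis x: 3/2·38.000 + 1/2 = 57.500
axis y: 2·-24.000 + 0 = -48.000
axis θ: 3/2·43.000 + -2 = 62.500

57.500 -48.000 62.500


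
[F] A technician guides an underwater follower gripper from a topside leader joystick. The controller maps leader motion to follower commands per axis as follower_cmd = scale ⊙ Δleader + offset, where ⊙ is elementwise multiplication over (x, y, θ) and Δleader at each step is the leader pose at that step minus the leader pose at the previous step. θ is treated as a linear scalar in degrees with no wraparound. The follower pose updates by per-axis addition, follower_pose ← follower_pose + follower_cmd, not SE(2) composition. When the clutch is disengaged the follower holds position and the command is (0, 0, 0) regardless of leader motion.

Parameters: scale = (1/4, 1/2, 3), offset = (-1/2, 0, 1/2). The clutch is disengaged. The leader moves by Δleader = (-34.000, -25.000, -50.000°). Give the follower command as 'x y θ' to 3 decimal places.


0.000 0.000 0.000

clutch disengaged → follower holds; cmd = (0, 0, 0)
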